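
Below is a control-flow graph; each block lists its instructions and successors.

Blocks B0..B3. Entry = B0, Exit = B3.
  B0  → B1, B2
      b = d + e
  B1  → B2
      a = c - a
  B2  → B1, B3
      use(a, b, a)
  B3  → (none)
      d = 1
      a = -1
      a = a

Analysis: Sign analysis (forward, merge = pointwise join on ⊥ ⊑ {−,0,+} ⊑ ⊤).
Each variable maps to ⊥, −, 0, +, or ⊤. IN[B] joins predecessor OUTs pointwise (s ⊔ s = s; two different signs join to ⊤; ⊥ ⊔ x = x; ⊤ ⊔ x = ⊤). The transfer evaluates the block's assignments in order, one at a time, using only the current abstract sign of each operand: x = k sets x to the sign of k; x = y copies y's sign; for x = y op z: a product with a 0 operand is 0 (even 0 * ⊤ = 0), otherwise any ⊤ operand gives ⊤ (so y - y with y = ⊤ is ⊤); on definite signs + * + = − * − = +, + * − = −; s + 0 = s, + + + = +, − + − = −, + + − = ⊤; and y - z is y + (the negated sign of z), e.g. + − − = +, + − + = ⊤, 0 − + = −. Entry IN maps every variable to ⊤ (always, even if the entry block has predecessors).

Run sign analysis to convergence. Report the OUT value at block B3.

Per-block solution:
  B0:  IN=(all ⊤)  OUT=(all ⊤)
  B1:  IN=(all ⊤)  OUT=(all ⊤)
  B2:  IN=(all ⊤)  OUT=(all ⊤)
  B3:  IN=(all ⊤)  OUT={a:-, d:+; rest ⊤}

Merge at B3: IN[B3] = OUT[B2] = {a: ⊤, b: ⊤, c: ⊤, d: ⊤, e: ⊤, f: ⊤}
Applying B3's transfer function to that IN value gives OUT[B3] (row B3 above).

Answer: {a: -, b: ⊤, c: ⊤, d: +, e: ⊤, f: ⊤}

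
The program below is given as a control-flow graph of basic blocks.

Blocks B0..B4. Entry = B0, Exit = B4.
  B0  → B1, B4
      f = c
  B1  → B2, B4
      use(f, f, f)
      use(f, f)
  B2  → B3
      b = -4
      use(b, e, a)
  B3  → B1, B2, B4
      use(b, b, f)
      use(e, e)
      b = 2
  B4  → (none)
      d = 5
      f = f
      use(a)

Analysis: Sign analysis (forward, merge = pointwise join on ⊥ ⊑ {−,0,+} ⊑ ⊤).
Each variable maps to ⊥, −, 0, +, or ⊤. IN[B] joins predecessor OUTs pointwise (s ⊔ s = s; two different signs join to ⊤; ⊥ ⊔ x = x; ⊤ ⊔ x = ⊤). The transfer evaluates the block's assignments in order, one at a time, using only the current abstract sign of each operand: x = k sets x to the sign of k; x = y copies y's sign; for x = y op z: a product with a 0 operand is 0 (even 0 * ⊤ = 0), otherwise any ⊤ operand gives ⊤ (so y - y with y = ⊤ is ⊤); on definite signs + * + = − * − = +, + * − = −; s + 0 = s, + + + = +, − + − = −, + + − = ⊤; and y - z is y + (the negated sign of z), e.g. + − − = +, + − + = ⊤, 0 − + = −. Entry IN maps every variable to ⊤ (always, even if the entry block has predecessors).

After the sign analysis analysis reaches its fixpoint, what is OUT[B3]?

Fixpoint table:
  B0: | IN=(all ⊤) | OUT=(all ⊤)
  B1: | IN=(all ⊤) | OUT=(all ⊤)
  B2: | IN=(all ⊤) | OUT={b:-; rest ⊤}
  B3: | IN={b:-; rest ⊤} | OUT={b:+; rest ⊤}
  B4: | IN=(all ⊤) | OUT={d:+; rest ⊤}

Merge at B3: IN[B3] = OUT[B2] = {a: ⊤, b: -, c: ⊤, d: ⊤, e: ⊤, f: ⊤}
Applying B3's transfer function to that IN value gives OUT[B3] (row B3 above).

Answer: {a: ⊤, b: +, c: ⊤, d: ⊤, e: ⊤, f: ⊤}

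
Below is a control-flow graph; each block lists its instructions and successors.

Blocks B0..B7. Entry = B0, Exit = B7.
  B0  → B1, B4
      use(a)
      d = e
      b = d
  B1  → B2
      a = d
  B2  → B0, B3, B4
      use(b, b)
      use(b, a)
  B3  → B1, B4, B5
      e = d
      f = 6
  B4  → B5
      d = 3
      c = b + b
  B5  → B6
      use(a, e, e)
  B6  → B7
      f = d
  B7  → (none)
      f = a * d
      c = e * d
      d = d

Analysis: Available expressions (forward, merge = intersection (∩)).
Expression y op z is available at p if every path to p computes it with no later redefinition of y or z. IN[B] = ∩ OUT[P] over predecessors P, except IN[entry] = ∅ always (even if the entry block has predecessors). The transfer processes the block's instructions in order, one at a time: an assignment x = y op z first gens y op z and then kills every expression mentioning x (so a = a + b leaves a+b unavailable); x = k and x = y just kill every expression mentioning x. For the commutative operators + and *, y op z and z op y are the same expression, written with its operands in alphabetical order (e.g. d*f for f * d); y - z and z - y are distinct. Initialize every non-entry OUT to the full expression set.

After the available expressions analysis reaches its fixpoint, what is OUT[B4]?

Per-block solution:
  B0: | IN={} | OUT={}
  B1: | IN={} | OUT={}
  B2: | IN={} | OUT={}
  B3: | IN={} | OUT={}
  B4: | IN={} | OUT={b+b}
  B5: | IN={} | OUT={}
  B6: | IN={} | OUT={}
  B7: | IN={} | OUT={}

Merge at B4: IN[B4] = OUT[B0] ∩ OUT[B2] ∩ OUT[B3] = {}
Applying B4's transfer function to that IN value gives OUT[B4] (row B4 above).

Answer: {b+b}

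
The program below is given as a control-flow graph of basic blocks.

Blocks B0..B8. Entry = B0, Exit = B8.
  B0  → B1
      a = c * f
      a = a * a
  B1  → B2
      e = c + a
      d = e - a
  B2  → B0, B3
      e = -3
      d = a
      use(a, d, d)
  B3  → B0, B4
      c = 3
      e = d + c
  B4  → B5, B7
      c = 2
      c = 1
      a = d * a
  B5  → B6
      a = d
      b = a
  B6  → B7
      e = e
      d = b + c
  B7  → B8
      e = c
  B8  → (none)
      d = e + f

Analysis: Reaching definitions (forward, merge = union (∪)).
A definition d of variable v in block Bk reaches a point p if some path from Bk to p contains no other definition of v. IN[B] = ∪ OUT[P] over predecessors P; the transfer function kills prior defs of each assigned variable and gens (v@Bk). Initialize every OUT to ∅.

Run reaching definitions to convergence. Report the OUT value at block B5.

Converged values:
  B0:  IN={a@B0, c@B3, d@B2, e@B2, e@B3}  OUT={a@B0, c@B3, d@B2, e@B2, e@B3}
  B1:  IN={a@B0, c@B3, d@B2, e@B2, e@B3}  OUT={a@B0, c@B3, d@B1, e@B1}
  B2:  IN={a@B0, c@B3, d@B1, e@B1}  OUT={a@B0, c@B3, d@B2, e@B2}
  B3:  IN={a@B0, c@B3, d@B2, e@B2}  OUT={a@B0, c@B3, d@B2, e@B3}
  B4:  IN={a@B0, c@B3, d@B2, e@B3}  OUT={a@B4, c@B4, d@B2, e@B3}
  B5:  IN={a@B4, c@B4, d@B2, e@B3}  OUT={a@B5, b@B5, c@B4, d@B2, e@B3}
  B6:  IN={a@B5, b@B5, c@B4, d@B2, e@B3}  OUT={a@B5, b@B5, c@B4, d@B6, e@B6}
  B7:  IN={a@B4, a@B5, b@B5, c@B4, d@B2, d@B6, e@B3, e@B6}  OUT={a@B4, a@B5, b@B5, c@B4, d@B2, d@B6, e@B7}
  B8:  IN={a@B4, a@B5, b@B5, c@B4, d@B2, d@B6, e@B7}  OUT={a@B4, a@B5, b@B5, c@B4, d@B8, e@B7}

Merge at B5: IN[B5] = OUT[B4] = {a@B4, c@B4, d@B2, e@B3}
Applying B5's transfer function to that IN value gives OUT[B5] (row B5 above).

Answer: {a@B5, b@B5, c@B4, d@B2, e@B3}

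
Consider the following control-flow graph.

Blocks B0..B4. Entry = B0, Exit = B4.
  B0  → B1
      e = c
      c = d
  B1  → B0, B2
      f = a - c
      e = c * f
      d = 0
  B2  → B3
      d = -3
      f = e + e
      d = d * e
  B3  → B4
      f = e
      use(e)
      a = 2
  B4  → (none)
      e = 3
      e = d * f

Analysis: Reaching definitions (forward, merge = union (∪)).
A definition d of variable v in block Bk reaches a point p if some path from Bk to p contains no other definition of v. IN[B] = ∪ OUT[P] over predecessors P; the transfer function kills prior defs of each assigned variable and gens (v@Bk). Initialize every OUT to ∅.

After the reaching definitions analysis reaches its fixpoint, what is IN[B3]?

Answer: {c@B0, d@B2, e@B1, f@B2}

Trace:
Converged values:
  B0:  IN={c@B0, d@B1, e@B1, f@B1}  OUT={c@B0, d@B1, e@B0, f@B1}
  B1:  IN={c@B0, d@B1, e@B0, f@B1}  OUT={c@B0, d@B1, e@B1, f@B1}
  B2:  IN={c@B0, d@B1, e@B1, f@B1}  OUT={c@B0, d@B2, e@B1, f@B2}
  B3:  IN={c@B0, d@B2, e@B1, f@B2}  OUT={a@B3, c@B0, d@B2, e@B1, f@B3}
  B4:  IN={a@B3, c@B0, d@B2, e@B1, f@B3}  OUT={a@B3, c@B0, d@B2, e@B4, f@B3}

Merge at B3: IN[B3] = OUT[B2] = {c@B0, d@B2, e@B1, f@B2}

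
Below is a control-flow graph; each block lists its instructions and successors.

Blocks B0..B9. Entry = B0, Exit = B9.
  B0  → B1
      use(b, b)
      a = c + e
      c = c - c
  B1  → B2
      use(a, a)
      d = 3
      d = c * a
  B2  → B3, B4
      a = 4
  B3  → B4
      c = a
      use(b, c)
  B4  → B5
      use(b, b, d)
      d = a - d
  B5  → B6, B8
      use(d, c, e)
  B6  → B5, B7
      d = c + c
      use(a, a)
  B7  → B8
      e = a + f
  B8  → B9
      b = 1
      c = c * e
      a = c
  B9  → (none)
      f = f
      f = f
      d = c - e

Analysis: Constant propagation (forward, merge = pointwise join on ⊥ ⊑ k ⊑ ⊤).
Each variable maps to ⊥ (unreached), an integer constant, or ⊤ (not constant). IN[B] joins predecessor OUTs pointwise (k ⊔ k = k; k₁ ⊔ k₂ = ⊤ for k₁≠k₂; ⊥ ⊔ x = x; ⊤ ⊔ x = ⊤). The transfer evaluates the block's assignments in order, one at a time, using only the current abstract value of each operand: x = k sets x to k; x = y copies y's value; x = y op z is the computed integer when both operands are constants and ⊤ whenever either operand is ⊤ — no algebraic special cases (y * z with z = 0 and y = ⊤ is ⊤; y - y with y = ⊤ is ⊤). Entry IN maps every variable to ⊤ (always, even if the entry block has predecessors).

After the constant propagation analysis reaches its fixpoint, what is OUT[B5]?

Fixpoint table:
  B0:   IN=(all ⊤)   OUT=(all ⊤)
  B1:   IN=(all ⊤)   OUT=(all ⊤)
  B2:   IN=(all ⊤)   OUT={a:4; rest ⊤}
  B3:   IN={a:4; rest ⊤}   OUT={a:4, c:4; rest ⊤}
  B4:   IN={a:4; rest ⊤}   OUT={a:4; rest ⊤}
  B5:   IN={a:4; rest ⊤}   OUT={a:4; rest ⊤}
  B6:   IN={a:4; rest ⊤}   OUT={a:4; rest ⊤}
  B7:   IN={a:4; rest ⊤}   OUT={a:4; rest ⊤}
  B8:   IN={a:4; rest ⊤}   OUT={b:1; rest ⊤}
  B9:   IN={b:1; rest ⊤}   OUT={b:1; rest ⊤}

Merge at B5: IN[B5] = OUT[B4] ⊔ OUT[B6] = {a: 4, b: ⊤, c: ⊤, d: ⊤, e: ⊤, f: ⊤}
Applying B5's transfer function to that IN value gives OUT[B5] (row B5 above).

Answer: {a: 4, b: ⊤, c: ⊤, d: ⊤, e: ⊤, f: ⊤}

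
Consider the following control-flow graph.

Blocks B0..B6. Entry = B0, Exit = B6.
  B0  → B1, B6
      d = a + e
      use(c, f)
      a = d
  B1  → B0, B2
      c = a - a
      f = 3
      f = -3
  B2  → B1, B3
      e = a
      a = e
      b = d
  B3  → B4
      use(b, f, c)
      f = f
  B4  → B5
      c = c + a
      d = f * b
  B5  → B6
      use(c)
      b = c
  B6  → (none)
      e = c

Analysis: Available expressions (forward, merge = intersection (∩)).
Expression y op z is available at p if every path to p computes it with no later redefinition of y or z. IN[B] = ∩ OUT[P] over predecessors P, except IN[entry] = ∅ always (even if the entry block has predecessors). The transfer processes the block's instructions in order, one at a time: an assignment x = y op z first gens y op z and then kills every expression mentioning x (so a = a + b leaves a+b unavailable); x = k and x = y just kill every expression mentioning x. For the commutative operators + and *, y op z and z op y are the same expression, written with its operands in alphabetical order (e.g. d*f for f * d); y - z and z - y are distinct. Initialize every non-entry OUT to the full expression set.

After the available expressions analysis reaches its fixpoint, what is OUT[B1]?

Answer: {a-a}

Derivation:
Converged values:
  B0:  IN={}  OUT={}
  B1:  IN={}  OUT={a-a}
  B2:  IN={a-a}  OUT={}
  B3:  IN={}  OUT={}
  B4:  IN={}  OUT={b*f}
  B5:  IN={b*f}  OUT={}
  B6:  IN={}  OUT={}

Merge at B1: IN[B1] = OUT[B0] ∩ OUT[B2] = {}
Applying B1's transfer function to that IN value gives OUT[B1] (row B1 above).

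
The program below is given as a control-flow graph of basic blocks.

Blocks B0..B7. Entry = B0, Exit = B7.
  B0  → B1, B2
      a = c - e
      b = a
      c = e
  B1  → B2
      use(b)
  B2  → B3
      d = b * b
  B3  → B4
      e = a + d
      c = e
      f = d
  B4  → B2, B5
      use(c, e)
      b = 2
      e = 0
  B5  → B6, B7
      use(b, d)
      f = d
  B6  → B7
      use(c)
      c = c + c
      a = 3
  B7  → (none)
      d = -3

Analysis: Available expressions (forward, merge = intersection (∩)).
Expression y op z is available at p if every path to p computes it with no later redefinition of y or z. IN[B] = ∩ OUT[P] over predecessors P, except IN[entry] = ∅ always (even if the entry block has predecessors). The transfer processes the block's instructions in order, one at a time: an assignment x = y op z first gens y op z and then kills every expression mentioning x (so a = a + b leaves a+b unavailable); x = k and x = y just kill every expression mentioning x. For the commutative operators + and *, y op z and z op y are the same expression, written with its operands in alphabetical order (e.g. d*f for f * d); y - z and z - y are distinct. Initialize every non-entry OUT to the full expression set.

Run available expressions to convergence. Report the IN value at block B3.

Fixpoint table:
  B0:   IN={}   OUT={}
  B1:   IN={}   OUT={}
  B2:   IN={}   OUT={b*b}
  B3:   IN={b*b}   OUT={a+d, b*b}
  B4:   IN={a+d, b*b}   OUT={a+d}
  B5:   IN={a+d}   OUT={a+d}
  B6:   IN={a+d}   OUT={}
  B7:   IN={}   OUT={}

Merge at B3: IN[B3] = OUT[B2] = {b*b}

Answer: {b*b}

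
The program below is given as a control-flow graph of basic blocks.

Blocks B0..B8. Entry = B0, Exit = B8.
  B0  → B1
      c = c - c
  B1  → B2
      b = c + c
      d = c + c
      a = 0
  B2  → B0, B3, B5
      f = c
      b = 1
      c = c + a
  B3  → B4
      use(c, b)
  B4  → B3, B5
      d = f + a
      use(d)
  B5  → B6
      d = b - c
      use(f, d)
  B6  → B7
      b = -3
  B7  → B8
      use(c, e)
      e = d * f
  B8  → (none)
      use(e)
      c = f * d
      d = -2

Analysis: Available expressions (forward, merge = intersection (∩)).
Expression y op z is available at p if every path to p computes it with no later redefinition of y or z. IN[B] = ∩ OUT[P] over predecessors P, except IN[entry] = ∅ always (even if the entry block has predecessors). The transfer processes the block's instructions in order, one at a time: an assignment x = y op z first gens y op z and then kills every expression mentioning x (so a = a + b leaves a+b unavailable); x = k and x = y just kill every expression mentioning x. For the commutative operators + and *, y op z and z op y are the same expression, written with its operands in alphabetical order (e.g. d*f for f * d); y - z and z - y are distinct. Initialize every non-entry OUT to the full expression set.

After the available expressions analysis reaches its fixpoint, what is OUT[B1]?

Fixpoint table:
  B0: | IN={} | OUT={}
  B1: | IN={} | OUT={c+c}
  B2: | IN={c+c} | OUT={}
  B3: | IN={} | OUT={}
  B4: | IN={} | OUT={a+f}
  B5: | IN={} | OUT={b-c}
  B6: | IN={b-c} | OUT={}
  B7: | IN={} | OUT={d*f}
  B8: | IN={d*f} | OUT={}

Merge at B1: IN[B1] = OUT[B0] = {}
Applying B1's transfer function to that IN value gives OUT[B1] (row B1 above).

Answer: {c+c}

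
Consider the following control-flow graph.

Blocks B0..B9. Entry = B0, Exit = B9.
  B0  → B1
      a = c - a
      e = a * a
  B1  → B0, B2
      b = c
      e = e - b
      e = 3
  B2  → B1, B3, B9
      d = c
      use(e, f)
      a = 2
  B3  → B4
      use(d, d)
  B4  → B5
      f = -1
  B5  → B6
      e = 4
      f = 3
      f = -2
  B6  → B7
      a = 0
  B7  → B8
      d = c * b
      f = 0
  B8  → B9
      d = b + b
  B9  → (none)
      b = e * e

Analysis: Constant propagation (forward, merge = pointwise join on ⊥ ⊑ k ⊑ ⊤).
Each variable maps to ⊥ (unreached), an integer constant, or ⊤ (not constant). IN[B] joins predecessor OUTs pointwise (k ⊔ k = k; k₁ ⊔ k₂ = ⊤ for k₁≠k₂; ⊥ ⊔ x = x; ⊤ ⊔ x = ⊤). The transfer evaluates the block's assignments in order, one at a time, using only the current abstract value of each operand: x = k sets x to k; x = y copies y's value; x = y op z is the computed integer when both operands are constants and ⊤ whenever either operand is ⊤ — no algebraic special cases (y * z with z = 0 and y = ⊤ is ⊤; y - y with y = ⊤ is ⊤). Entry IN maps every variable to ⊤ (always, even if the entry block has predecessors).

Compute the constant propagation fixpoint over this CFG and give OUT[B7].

Answer: {a: 0, b: ⊤, c: ⊤, d: ⊤, e: 4, f: 0}

Trace:
Fixpoint table:
  B0:  IN=(all ⊤)  OUT=(all ⊤)
  B1:  IN=(all ⊤)  OUT={e:3; rest ⊤}
  B2:  IN={e:3; rest ⊤}  OUT={a:2, e:3; rest ⊤}
  B3:  IN={a:2, e:3; rest ⊤}  OUT={a:2, e:3; rest ⊤}
  B4:  IN={a:2, e:3; rest ⊤}  OUT={a:2, e:3, f:-1; rest ⊤}
  B5:  IN={a:2, e:3, f:-1; rest ⊤}  OUT={a:2, e:4, f:-2; rest ⊤}
  B6:  IN={a:2, e:4, f:-2; rest ⊤}  OUT={a:0, e:4, f:-2; rest ⊤}
  B7:  IN={a:0, e:4, f:-2; rest ⊤}  OUT={a:0, e:4, f:0; rest ⊤}
  B8:  IN={a:0, e:4, f:0; rest ⊤}  OUT={a:0, e:4, f:0; rest ⊤}
  B9:  IN=(all ⊤)  OUT=(all ⊤)

Merge at B7: IN[B7] = OUT[B6] = {a: 0, b: ⊤, c: ⊤, d: ⊤, e: 4, f: -2}
Applying B7's transfer function to that IN value gives OUT[B7] (row B7 above).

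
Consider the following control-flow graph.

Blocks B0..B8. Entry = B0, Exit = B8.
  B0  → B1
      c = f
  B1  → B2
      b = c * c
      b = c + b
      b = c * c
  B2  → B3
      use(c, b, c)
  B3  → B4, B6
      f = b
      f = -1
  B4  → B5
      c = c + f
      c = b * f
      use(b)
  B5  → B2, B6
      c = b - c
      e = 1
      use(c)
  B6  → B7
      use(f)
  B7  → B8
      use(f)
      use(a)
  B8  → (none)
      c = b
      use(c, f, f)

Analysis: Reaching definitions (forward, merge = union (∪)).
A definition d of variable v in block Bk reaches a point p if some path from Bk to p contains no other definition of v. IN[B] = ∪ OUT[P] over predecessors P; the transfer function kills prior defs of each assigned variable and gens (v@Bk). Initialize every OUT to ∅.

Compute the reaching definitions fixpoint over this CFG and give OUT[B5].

Converged values:
  B0:  IN={}  OUT={c@B0}
  B1:  IN={c@B0}  OUT={b@B1, c@B0}
  B2:  IN={b@B1, c@B0, c@B5, e@B5, f@B3}  OUT={b@B1, c@B0, c@B5, e@B5, f@B3}
  B3:  IN={b@B1, c@B0, c@B5, e@B5, f@B3}  OUT={b@B1, c@B0, c@B5, e@B5, f@B3}
  B4:  IN={b@B1, c@B0, c@B5, e@B5, f@B3}  OUT={b@B1, c@B4, e@B5, f@B3}
  B5:  IN={b@B1, c@B4, e@B5, f@B3}  OUT={b@B1, c@B5, e@B5, f@B3}
  B6:  IN={b@B1, c@B0, c@B5, e@B5, f@B3}  OUT={b@B1, c@B0, c@B5, e@B5, f@B3}
  B7:  IN={b@B1, c@B0, c@B5, e@B5, f@B3}  OUT={b@B1, c@B0, c@B5, e@B5, f@B3}
  B8:  IN={b@B1, c@B0, c@B5, e@B5, f@B3}  OUT={b@B1, c@B8, e@B5, f@B3}

Merge at B5: IN[B5] = OUT[B4] = {b@B1, c@B4, e@B5, f@B3}
Applying B5's transfer function to that IN value gives OUT[B5] (row B5 above).

Answer: {b@B1, c@B5, e@B5, f@B3}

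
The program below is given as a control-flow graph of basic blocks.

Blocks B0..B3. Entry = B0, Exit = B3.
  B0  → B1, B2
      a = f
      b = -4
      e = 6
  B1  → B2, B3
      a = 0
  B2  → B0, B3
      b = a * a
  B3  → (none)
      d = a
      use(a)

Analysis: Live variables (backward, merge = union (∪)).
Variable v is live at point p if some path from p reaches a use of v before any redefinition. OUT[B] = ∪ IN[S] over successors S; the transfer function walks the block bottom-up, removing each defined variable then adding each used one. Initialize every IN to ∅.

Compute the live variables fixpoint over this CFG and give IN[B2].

Fixpoint table:
  B0:   IN={f}   OUT={a, f}
  B1:   IN={f}   OUT={a, f}
  B2:   IN={a, f}   OUT={a, f}
  B3:   IN={a}   OUT={}

Merge at B2: OUT[B2] = IN[B0] ⊔ IN[B3] = {a, f}
Applying B2's transfer function to that OUT value gives IN[B2] (row B2 above).

Answer: {a, f}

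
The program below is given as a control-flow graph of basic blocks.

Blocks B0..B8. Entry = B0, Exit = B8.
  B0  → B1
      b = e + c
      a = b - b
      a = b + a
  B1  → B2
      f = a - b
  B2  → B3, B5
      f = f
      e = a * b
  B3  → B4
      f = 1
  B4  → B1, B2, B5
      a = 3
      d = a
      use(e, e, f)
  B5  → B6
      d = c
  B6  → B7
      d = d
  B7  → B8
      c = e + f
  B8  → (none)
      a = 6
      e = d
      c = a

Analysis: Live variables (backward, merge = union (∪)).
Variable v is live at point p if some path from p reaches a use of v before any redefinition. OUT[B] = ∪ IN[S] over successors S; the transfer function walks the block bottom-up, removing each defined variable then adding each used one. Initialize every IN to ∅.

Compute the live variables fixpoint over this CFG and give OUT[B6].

Answer: {d, e, f}

Working:
Converged values:
  B0: | IN={c, e} | OUT={a, b, c}
  B1: | IN={a, b, c} | OUT={a, b, c, f}
  B2: | IN={a, b, c, f} | OUT={b, c, e, f}
  B3: | IN={b, c, e} | OUT={b, c, e, f}
  B4: | IN={b, c, e, f} | OUT={a, b, c, e, f}
  B5: | IN={c, e, f} | OUT={d, e, f}
  B6: | IN={d, e, f} | OUT={d, e, f}
  B7: | IN={d, e, f} | OUT={d}
  B8: | IN={d} | OUT={}

Merge at B6: OUT[B6] = IN[B7] = {d, e, f}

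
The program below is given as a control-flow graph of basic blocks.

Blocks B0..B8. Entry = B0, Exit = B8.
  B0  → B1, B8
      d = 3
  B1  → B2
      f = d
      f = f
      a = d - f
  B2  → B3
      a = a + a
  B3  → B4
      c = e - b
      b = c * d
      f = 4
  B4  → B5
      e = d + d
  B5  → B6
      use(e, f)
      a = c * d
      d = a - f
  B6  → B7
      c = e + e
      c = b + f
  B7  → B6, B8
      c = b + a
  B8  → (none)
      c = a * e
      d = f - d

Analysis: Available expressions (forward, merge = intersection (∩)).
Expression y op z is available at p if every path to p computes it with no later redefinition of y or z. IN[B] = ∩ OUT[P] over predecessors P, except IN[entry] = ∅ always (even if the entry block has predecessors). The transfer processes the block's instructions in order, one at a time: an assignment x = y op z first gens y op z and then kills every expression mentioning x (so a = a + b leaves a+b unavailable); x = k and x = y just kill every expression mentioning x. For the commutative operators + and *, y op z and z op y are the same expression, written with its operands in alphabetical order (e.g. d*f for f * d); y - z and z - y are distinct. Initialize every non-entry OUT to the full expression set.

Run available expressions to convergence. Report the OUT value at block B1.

Answer: {d-f}

Working:
Fixpoint table:
  B0:  IN={}  OUT={}
  B1:  IN={}  OUT={d-f}
  B2:  IN={d-f}  OUT={d-f}
  B3:  IN={d-f}  OUT={c*d}
  B4:  IN={c*d}  OUT={c*d, d+d}
  B5:  IN={c*d, d+d}  OUT={a-f}
  B6:  IN={a-f}  OUT={a-f, b+f, e+e}
  B7:  IN={a-f, b+f, e+e}  OUT={a+b, a-f, b+f, e+e}
  B8:  IN={}  OUT={a*e}

Merge at B1: IN[B1] = OUT[B0] = {}
Applying B1's transfer function to that IN value gives OUT[B1] (row B1 above).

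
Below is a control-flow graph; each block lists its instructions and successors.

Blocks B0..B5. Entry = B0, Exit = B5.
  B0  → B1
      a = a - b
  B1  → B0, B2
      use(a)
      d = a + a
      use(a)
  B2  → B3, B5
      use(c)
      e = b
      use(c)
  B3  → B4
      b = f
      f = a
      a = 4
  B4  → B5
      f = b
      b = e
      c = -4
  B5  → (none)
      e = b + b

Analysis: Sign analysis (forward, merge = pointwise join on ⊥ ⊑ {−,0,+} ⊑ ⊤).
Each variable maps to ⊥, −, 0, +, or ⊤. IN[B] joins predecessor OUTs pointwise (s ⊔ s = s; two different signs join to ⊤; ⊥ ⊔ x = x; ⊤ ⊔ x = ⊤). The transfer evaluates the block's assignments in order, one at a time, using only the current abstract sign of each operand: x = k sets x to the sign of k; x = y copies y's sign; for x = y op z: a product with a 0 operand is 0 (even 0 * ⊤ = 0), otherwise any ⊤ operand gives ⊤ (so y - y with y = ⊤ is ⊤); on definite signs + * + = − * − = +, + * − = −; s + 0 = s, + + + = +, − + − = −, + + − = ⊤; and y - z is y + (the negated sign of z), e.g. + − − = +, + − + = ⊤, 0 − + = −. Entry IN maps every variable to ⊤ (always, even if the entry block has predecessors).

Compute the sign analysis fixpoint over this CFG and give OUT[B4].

Fixpoint table:
  B0:   IN=(all ⊤)   OUT=(all ⊤)
  B1:   IN=(all ⊤)   OUT=(all ⊤)
  B2:   IN=(all ⊤)   OUT=(all ⊤)
  B3:   IN=(all ⊤)   OUT={a:+; rest ⊤}
  B4:   IN={a:+; rest ⊤}   OUT={a:+, c:-; rest ⊤}
  B5:   IN=(all ⊤)   OUT=(all ⊤)

Merge at B4: IN[B4] = OUT[B3] = {a: +, b: ⊤, c: ⊤, d: ⊤, e: ⊤, f: ⊤}
Applying B4's transfer function to that IN value gives OUT[B4] (row B4 above).

Answer: {a: +, b: ⊤, c: -, d: ⊤, e: ⊤, f: ⊤}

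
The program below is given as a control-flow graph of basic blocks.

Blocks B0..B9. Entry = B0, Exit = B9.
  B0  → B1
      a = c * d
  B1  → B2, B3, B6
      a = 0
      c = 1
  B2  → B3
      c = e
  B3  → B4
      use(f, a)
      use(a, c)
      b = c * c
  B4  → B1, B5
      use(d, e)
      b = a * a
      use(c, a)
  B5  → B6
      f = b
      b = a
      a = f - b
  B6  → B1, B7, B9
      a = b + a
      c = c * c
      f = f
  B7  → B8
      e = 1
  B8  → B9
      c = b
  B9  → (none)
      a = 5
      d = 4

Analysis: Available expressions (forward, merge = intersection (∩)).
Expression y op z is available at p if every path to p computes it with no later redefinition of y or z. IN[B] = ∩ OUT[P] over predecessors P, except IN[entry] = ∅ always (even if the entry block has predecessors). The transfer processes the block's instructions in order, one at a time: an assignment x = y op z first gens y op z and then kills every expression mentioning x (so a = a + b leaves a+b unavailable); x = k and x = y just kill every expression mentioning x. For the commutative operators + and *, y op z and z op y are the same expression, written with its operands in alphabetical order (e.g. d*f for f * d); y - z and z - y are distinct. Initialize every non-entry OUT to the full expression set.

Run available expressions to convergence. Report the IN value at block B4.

Answer: {c*c}

Trace:
Per-block solution:
  B0:   IN={}   OUT={c*d}
  B1:   IN={}   OUT={}
  B2:   IN={}   OUT={}
  B3:   IN={}   OUT={c*c}
  B4:   IN={c*c}   OUT={a*a, c*c}
  B5:   IN={a*a, c*c}   OUT={c*c, f-b}
  B6:   IN={}   OUT={}
  B7:   IN={}   OUT={}
  B8:   IN={}   OUT={}
  B9:   IN={}   OUT={}

Merge at B4: IN[B4] = OUT[B3] = {c*c}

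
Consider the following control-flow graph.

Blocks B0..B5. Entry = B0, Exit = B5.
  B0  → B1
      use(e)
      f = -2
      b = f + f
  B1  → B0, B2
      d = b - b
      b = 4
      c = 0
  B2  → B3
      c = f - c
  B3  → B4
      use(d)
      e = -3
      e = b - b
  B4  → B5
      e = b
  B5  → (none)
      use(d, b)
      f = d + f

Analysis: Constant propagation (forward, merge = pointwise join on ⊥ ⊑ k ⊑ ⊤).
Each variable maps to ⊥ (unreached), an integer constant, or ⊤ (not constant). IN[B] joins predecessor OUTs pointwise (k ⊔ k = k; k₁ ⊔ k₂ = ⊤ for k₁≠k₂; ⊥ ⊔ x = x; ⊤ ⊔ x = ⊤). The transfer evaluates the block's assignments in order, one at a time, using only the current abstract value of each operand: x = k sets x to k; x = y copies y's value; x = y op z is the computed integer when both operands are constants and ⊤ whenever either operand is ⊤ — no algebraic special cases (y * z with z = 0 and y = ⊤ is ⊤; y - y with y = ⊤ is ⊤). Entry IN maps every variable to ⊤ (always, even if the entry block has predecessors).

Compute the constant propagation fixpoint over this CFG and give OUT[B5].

Answer: {a: ⊤, b: 4, c: -2, d: 0, e: 4, f: -2}

Working:
Converged values:
  B0: | IN=(all ⊤) | OUT={b:-4, f:-2; rest ⊤}
  B1: | IN={b:-4, f:-2; rest ⊤} | OUT={b:4, c:0, d:0, f:-2; rest ⊤}
  B2: | IN={b:4, c:0, d:0, f:-2; rest ⊤} | OUT={b:4, c:-2, d:0, f:-2; rest ⊤}
  B3: | IN={b:4, c:-2, d:0, f:-2; rest ⊤} | OUT={b:4, c:-2, d:0, e:0, f:-2; rest ⊤}
  B4: | IN={b:4, c:-2, d:0, e:0, f:-2; rest ⊤} | OUT={b:4, c:-2, d:0, e:4, f:-2; rest ⊤}
  B5: | IN={b:4, c:-2, d:0, e:4, f:-2; rest ⊤} | OUT={b:4, c:-2, d:0, e:4, f:-2; rest ⊤}

Merge at B5: IN[B5] = OUT[B4] = {a: ⊤, b: 4, c: -2, d: 0, e: 4, f: -2}
Applying B5's transfer function to that IN value gives OUT[B5] (row B5 above).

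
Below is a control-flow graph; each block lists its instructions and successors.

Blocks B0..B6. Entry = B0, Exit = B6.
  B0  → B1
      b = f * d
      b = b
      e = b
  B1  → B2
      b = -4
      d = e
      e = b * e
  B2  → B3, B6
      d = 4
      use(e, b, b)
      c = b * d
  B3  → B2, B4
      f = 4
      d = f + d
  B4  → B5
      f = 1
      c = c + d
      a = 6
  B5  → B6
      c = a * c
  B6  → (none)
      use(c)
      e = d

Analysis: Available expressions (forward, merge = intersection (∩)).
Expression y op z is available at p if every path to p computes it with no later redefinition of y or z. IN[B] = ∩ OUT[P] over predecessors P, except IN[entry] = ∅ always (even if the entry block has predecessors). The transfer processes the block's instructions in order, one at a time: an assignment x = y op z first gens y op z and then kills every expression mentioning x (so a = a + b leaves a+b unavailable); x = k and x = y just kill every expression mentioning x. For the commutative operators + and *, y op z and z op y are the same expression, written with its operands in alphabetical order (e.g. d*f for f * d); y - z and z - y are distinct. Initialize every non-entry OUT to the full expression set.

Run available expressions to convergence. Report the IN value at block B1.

Converged values:
  B0:  IN={}  OUT={d*f}
  B1:  IN={d*f}  OUT={}
  B2:  IN={}  OUT={b*d}
  B3:  IN={b*d}  OUT={}
  B4:  IN={}  OUT={}
  B5:  IN={}  OUT={}
  B6:  IN={}  OUT={}

Merge at B1: IN[B1] = OUT[B0] = {d*f}

Answer: {d*f}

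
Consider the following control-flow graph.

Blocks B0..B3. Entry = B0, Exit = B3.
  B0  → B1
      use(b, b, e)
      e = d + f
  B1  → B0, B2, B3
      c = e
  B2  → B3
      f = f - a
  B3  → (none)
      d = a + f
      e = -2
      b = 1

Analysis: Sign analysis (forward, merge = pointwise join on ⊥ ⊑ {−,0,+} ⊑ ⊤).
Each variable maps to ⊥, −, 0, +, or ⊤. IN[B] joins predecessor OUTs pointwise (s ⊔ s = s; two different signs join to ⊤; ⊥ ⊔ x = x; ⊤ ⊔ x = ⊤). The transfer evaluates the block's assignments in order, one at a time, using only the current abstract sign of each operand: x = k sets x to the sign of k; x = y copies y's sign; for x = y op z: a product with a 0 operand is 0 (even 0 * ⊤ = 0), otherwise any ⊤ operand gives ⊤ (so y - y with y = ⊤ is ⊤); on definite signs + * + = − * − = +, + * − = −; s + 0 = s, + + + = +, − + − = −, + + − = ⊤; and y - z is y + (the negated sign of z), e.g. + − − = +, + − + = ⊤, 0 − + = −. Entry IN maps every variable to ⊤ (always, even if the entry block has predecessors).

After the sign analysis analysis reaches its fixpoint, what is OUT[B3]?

Per-block solution:
  B0:   IN=(all ⊤)   OUT=(all ⊤)
  B1:   IN=(all ⊤)   OUT=(all ⊤)
  B2:   IN=(all ⊤)   OUT=(all ⊤)
  B3:   IN=(all ⊤)   OUT={b:+, e:-; rest ⊤}

Merge at B3: IN[B3] = OUT[B1] ⊔ OUT[B2] = {a: ⊤, b: ⊤, c: ⊤, d: ⊤, e: ⊤, f: ⊤}
Applying B3's transfer function to that IN value gives OUT[B3] (row B3 above).

Answer: {a: ⊤, b: +, c: ⊤, d: ⊤, e: -, f: ⊤}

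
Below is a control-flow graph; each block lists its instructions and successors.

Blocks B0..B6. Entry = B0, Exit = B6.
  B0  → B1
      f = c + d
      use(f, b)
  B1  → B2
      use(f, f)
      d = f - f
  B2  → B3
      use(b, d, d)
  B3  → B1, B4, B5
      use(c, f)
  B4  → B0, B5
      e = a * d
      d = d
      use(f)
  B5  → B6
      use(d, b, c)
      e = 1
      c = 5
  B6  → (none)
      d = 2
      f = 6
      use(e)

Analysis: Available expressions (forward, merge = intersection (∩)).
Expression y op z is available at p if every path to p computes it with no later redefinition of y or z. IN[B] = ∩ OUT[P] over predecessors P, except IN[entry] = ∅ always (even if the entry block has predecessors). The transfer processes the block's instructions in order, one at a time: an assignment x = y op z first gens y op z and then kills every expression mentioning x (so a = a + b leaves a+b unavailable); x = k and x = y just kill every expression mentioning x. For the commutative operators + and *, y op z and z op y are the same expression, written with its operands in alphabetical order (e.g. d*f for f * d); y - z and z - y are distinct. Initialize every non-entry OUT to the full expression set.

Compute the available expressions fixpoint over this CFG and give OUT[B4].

Fixpoint table:
  B0: | IN={} | OUT={c+d}
  B1: | IN={} | OUT={f-f}
  B2: | IN={f-f} | OUT={f-f}
  B3: | IN={f-f} | OUT={f-f}
  B4: | IN={f-f} | OUT={f-f}
  B5: | IN={f-f} | OUT={f-f}
  B6: | IN={f-f} | OUT={}

Merge at B4: IN[B4] = OUT[B3] = {f-f}
Applying B4's transfer function to that IN value gives OUT[B4] (row B4 above).

Answer: {f-f}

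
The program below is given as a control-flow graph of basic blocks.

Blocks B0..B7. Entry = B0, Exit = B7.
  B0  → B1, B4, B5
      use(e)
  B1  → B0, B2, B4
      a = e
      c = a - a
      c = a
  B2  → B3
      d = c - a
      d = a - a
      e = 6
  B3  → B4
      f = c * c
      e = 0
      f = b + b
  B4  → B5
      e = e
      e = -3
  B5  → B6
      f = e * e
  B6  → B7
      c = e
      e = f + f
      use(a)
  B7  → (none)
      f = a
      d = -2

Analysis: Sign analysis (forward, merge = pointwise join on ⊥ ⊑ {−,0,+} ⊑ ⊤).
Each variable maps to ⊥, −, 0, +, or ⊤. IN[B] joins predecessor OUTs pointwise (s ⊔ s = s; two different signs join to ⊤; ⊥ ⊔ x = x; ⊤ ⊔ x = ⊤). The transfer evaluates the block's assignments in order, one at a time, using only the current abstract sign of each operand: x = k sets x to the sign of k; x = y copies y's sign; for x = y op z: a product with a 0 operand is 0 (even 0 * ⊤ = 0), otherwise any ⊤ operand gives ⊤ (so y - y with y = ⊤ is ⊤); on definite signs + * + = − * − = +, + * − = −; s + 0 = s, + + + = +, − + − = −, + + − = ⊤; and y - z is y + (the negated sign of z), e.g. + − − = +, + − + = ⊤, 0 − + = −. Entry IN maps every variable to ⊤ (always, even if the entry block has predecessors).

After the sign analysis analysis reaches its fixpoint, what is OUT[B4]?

Converged values:
  B0: | IN=(all ⊤) | OUT=(all ⊤)
  B1: | IN=(all ⊤) | OUT=(all ⊤)
  B2: | IN=(all ⊤) | OUT={e:+; rest ⊤}
  B3: | IN={e:+; rest ⊤} | OUT={e:0; rest ⊤}
  B4: | IN=(all ⊤) | OUT={e:-; rest ⊤}
  B5: | IN=(all ⊤) | OUT=(all ⊤)
  B6: | IN=(all ⊤) | OUT=(all ⊤)
  B7: | IN=(all ⊤) | OUT={d:-; rest ⊤}

Merge at B4: IN[B4] = OUT[B0] ⊔ OUT[B1] ⊔ OUT[B3] = {a: ⊤, b: ⊤, c: ⊤, d: ⊤, e: ⊤, f: ⊤}
Applying B4's transfer function to that IN value gives OUT[B4] (row B4 above).

Answer: {a: ⊤, b: ⊤, c: ⊤, d: ⊤, e: -, f: ⊤}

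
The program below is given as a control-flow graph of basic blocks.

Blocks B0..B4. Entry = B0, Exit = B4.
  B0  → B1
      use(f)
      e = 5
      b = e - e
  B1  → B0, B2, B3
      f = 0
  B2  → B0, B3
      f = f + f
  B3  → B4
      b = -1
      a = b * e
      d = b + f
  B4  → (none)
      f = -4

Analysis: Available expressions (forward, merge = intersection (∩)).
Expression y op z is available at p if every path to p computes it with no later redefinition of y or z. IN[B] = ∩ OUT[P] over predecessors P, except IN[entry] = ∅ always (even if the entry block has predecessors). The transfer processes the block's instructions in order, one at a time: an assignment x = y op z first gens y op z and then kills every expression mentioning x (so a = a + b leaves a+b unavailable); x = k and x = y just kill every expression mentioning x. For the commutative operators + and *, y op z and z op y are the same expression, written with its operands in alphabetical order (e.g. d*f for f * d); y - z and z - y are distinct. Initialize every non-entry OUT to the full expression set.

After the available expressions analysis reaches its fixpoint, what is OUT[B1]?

Answer: {e-e}

Trace:
Per-block solution:
  B0:   IN={}   OUT={e-e}
  B1:   IN={e-e}   OUT={e-e}
  B2:   IN={e-e}   OUT={e-e}
  B3:   IN={e-e}   OUT={b*e, b+f, e-e}
  B4:   IN={b*e, b+f, e-e}   OUT={b*e, e-e}

Merge at B1: IN[B1] = OUT[B0] = {e-e}
Applying B1's transfer function to that IN value gives OUT[B1] (row B1 above).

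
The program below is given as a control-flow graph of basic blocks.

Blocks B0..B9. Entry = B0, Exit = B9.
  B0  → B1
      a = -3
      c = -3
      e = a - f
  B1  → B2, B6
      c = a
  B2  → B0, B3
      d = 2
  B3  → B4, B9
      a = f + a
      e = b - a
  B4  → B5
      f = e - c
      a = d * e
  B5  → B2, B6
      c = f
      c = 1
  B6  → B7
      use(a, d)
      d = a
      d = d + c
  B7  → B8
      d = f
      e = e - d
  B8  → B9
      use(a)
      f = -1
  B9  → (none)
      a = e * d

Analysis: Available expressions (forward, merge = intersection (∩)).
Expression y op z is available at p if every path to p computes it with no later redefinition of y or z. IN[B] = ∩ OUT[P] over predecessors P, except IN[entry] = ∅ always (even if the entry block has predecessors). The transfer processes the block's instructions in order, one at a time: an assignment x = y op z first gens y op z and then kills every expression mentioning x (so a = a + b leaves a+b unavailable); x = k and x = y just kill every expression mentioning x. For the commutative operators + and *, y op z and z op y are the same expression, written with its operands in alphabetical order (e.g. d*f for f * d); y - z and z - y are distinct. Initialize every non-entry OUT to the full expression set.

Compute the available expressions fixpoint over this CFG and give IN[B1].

Answer: {a-f}

Working:
Per-block solution:
  B0: | IN={} | OUT={a-f}
  B1: | IN={a-f} | OUT={a-f}
  B2: | IN={} | OUT={}
  B3: | IN={} | OUT={b-a}
  B4: | IN={b-a} | OUT={d*e, e-c}
  B5: | IN={d*e, e-c} | OUT={d*e}
  B6: | IN={} | OUT={}
  B7: | IN={} | OUT={}
  B8: | IN={} | OUT={}
  B9: | IN={} | OUT={d*e}

Merge at B1: IN[B1] = OUT[B0] = {a-f}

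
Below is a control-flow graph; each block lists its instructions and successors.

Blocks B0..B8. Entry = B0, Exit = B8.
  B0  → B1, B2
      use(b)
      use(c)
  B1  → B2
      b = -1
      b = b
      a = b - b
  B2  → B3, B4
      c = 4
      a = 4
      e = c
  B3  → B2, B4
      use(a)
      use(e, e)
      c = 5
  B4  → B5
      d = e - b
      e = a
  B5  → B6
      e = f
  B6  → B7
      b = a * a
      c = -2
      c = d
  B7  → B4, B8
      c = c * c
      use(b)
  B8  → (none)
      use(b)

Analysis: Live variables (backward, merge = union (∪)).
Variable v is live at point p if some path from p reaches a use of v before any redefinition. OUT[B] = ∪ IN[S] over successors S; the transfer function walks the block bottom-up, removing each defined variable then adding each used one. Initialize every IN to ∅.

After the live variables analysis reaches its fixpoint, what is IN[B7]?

Answer: {a, b, c, e, f}

Derivation:
Converged values:
  B0: | IN={b, c, f} | OUT={b, f}
  B1: | IN={f} | OUT={b, f}
  B2: | IN={b, f} | OUT={a, b, e, f}
  B3: | IN={a, b, e, f} | OUT={a, b, e, f}
  B4: | IN={a, b, e, f} | OUT={a, d, f}
  B5: | IN={a, d, f} | OUT={a, d, e, f}
  B6: | IN={a, d, e, f} | OUT={a, b, c, e, f}
  B7: | IN={a, b, c, e, f} | OUT={a, b, e, f}
  B8: | IN={b} | OUT={}

Merge at B7: OUT[B7] = IN[B4] ⊔ IN[B8] = {a, b, e, f}
Applying B7's transfer function to that OUT value gives IN[B7] (row B7 above).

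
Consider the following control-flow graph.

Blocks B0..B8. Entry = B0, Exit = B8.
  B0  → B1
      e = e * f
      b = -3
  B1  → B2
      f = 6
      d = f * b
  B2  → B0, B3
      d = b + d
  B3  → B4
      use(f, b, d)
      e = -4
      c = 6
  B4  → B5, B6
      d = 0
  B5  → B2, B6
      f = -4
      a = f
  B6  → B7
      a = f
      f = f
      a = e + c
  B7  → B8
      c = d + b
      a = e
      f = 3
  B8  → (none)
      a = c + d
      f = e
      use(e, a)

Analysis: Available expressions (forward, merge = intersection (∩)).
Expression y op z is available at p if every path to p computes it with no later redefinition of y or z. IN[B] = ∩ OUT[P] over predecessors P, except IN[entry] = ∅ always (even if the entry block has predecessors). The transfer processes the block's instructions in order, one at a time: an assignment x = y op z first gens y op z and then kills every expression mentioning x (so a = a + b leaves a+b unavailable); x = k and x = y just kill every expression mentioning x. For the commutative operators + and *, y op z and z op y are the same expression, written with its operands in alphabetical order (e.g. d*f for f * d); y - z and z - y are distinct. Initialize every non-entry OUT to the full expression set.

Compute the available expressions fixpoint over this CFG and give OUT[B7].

Converged values:
  B0:   IN={}   OUT={}
  B1:   IN={}   OUT={b*f}
  B2:   IN={}   OUT={}
  B3:   IN={}   OUT={}
  B4:   IN={}   OUT={}
  B5:   IN={}   OUT={}
  B6:   IN={}   OUT={c+e}
  B7:   IN={c+e}   OUT={b+d}
  B8:   IN={b+d}   OUT={b+d, c+d}

Merge at B7: IN[B7] = OUT[B6] = {c+e}
Applying B7's transfer function to that IN value gives OUT[B7] (row B7 above).

Answer: {b+d}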